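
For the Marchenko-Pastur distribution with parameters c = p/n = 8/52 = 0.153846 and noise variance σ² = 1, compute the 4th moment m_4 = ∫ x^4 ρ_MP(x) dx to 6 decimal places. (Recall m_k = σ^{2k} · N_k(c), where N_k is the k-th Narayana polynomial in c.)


E[X⁴] = σ⁸ (1 + 6c + 6c² + c³) (fourth MP moment). With σ² = 1 (so σ⁸ = 1) and c = 8/52 = 0.153846: E[X⁴] = 1 · (1 + 6·0.153846 + 6·(0.153846)² + (0.153846)³) = 1 · 2.068730.

So E[X^4] = 2.068730.


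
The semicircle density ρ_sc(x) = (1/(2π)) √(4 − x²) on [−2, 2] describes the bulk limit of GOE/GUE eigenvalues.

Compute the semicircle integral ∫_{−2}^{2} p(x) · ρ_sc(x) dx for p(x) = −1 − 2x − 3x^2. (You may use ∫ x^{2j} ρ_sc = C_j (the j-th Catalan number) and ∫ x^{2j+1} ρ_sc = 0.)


Write p(x) = Σ a_i x^i, split into monomials and integrate each against ρ_sc separately.
Using ∫ x^{2j} ρ_sc = C_j = (1/(j+1)) C(2j, j) (Catalan numbers) and ∫ x^{2j+1} ρ_sc = 0 (odd monomials vanish by symmetry):
  i = 0 (even): a_0 · C_{0} = -1 · 1 = -1
  i = 1 (odd): ∫ x^1 ρ_sc = 0 (vanishes)
  i = 2 (even): a_2 · C_{1} = -3 · 1 = -3

Summing the contributions: ∫_{−2}^{2} p(x) ρ_sc(x) dx = (-1) + (-3) = -4.


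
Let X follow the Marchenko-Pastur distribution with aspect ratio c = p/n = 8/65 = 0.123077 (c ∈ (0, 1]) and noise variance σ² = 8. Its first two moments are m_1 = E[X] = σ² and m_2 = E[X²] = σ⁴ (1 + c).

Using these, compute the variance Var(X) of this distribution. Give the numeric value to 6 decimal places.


m_1 = E[X] = σ² = 8, so m_1² = 64.
m_2 = E[X²] = σ⁴ (1 + c) = 64 · (1 + 0.123077) = 64 · 1.123077 = 71.876923.
(Note m_2 − m_1² simplifies to c · σ⁴ = 0.123077 · 64.)

Var(X) = m_2 − m_1² = 71.876923 − 64 = 7.876923.


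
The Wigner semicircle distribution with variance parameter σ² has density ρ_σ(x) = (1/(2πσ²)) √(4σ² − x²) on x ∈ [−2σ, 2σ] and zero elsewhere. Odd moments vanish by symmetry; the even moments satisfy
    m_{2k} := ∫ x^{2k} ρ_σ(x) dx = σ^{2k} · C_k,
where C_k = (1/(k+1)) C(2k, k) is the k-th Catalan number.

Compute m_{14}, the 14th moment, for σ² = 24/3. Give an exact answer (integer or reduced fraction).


By the scaled semicircle moment identity, m_{2k} = σ^{2k} · C_k with k = 7.
C_7 = (1/(k+1)) · C(2k, k) = (1/8) · C(14, 7) = (1/8) · 3432 = 429.
σ^{2k} = (σ²)^k = (24/3)^7 = 2097152.

Therefore m_{14} = σ^{14} · C_7 = 2097152 · 429 = 899678208.


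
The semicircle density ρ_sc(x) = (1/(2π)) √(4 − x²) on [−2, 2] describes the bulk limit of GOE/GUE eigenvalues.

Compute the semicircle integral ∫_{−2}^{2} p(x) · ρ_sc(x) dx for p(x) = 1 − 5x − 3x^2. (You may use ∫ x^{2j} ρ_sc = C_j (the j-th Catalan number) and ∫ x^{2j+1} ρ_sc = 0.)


Write p(x) = Σ a_i x^i, split into monomials and integrate each against ρ_sc separately.
Using ∫ x^{2j} ρ_sc = C_j = (1/(j+1)) C(2j, j) (Catalan numbers) and ∫ x^{2j+1} ρ_sc = 0 (odd monomials vanish by symmetry):
  i = 0 (even): a_0 · C_{0} = 1 · 1 = 1
  i = 1 (odd): ∫ x^1 ρ_sc = 0 (vanishes)
  i = 2 (even): a_2 · C_{1} = -3 · 1 = -3

Summing the contributions: ∫_{−2}^{2} p(x) ρ_sc(x) dx = 1 + (-3) = -2.


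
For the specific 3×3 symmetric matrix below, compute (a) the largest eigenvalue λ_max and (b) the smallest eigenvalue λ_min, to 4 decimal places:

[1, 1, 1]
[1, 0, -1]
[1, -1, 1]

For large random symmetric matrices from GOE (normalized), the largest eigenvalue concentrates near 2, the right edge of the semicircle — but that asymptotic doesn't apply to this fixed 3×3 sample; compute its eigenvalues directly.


Since M is real symmetric, all three eigenvalues are real; they are the roots of det(λI − M) = λ³ − (tr M) λ² + s λ − det M, where s is the sum of the principal 2×2 minors.
tr M = 1 + 0 + 1 = 2.
s = (1·0 − 1²) + (1·1 − 1²) + (0·1 − (-1)²) = -1 + 0 + (-1) = -2.
det M (expand along row 1) = 1·(-1) − 1·2 + 1·(-1) = -4.
Characteristic polynomial: λ³ − 2λ² − 2λ + 4 = 0.
Substitute λ = y + (tr M)/3 = y + 0.666667 to remove the quadratic term: y³ + p·y + q = 0 with p = s − (tr M)²/3 = -3.333333 and q = −2(tr M)³/27 + (tr M)·s/3 − det M = 2.074074.
Three real roots ⇒ use the trigonometric (Viète) form: r = 2√(−p/3) = 2.108185, φ = arccos(3q/(p·r)) = arccos(-0.885438) = 2.658231 rad.
y_k = r·cos(φ/3 − 2πk/3) for k = 0, 1, 2 gives y = 1.333333, 0.747547, -2.080880.
λ_k = y_k + 0.666667 gives λ = 2.0000, 1.4142, -1.4142 (check: the sum is 2.0000 = tr M).

Hence λ_max = 2.0000 and λ_min = -1.4142.


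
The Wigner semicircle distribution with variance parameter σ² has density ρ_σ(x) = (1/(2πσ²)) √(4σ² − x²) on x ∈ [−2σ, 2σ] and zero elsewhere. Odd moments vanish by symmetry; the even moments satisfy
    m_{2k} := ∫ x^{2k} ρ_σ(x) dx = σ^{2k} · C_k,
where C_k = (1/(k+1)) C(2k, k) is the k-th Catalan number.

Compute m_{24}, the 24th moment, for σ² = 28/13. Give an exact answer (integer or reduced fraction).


By the scaled semicircle moment identity, m_{2k} = σ^{2k} · C_k with k = 12.
C_12 = (1/(k+1)) · C(2k, k) = (1/13) · C(24, 12) = (1/13) · 2704156 = 208012.
σ^{2k} = (σ²)^k = (28/13)^12 = 232218265089212416/23298085122481.

Therefore m_{24} = σ^{24} · C_12 = (232218265089212416/23298085122481) · 208012 = 48304185757737253076992/23298085122481.


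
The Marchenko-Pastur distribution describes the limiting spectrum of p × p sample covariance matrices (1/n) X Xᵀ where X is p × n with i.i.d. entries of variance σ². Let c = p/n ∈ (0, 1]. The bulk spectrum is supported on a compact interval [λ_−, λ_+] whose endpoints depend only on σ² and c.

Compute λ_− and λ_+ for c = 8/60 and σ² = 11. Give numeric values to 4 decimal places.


c = 8/60 = 0.133333; √c = 0.365148.
λ_− = σ² (1 − √c)² = 11 · (1 − 0.365148)² = 11 · (0.634852)² = 4.433402.
λ_+ = σ² (1 + √c)² = 11 · (1 + 0.365148)² = 11 · (1.365148)² = 20.499931.

Rounded to 4 decimal places: λ_− ≈ 4.4334, λ_+ ≈ 20.4999.


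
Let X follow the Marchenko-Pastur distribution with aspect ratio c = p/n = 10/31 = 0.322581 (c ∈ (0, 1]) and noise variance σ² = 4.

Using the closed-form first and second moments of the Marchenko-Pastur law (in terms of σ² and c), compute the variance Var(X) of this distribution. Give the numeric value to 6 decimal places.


Recall the MP moments m_1 = E[X] = σ² and m_2 = E[X²] = σ⁴ (1 + c).
m_1 = E[X] = σ² = 4, so m_1² = 16.
m_2 = E[X²] = σ⁴ (1 + c) = 16 · (1 + 0.322581) = 16 · 1.322581 = 21.161290.
(Note m_2 − m_1² simplifies to c · σ⁴ = 0.322581 · 16.)

Var(X) = m_2 − m_1² = 21.161290 − 16 = 5.161290.


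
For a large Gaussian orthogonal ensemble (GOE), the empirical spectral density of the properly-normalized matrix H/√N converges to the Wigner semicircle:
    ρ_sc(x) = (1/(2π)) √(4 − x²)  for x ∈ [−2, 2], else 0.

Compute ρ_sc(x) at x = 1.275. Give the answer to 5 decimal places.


ρ_sc(x) = (1/(2π)) √(4 − x²). With x = 1.275:
  4 − x² = 4 − (1.275)² = 4 − 1.625625 = 2.374375.
  √(4 − x²) = 1.540901.
  1/(2π) = 0.159155.
  ρ_sc(1.275) = 0.159155 · 1.540901 = 0.245242.

Rounded to 5 decimal places: ρ_sc(1.275) ≈ 0.24524.


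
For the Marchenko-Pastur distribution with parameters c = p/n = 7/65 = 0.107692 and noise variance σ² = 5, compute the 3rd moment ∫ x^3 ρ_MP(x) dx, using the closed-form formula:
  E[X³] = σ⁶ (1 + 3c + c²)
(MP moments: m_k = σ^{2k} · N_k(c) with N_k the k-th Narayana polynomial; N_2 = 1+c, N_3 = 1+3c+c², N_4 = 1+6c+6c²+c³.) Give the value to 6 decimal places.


E[X³] = σ⁶ (1 + 3c + c²) (third MP moment). With σ² = 5 (so σ⁶ = 125) and c = 7/65 = 0.107692: E[X³] = 125 · (1 + 3·0.107692 + (0.107692)²) = 125 · 1.334675.

So E[X^3] = 166.834320.


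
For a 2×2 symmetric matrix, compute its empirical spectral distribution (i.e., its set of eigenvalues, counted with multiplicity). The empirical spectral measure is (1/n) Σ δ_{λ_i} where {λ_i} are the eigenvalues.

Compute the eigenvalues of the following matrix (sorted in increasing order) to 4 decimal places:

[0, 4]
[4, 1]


Since M is real symmetric, both eigenvalues are real; they are the roots of det(λI − M) = λ² − (tr M) λ + det M.
tr M = 0 + 1 = 1.
det M = 0·1 − 4² = 0 − 16 = -16.
Characteristic polynomial: λ² − λ − 16 = 0.
Discriminant Δ = (tr M)² − 4·det M = 1 − (-64) = 65; √Δ = 8.062258.
λ = (tr M ± √Δ)/2 = (1 ± 8.062258)/2, giving (tr M − √Δ)/2 = -3.5311 and (tr M + √Δ)/2 = 4.5311.

Eigenvalues sorted in increasing order: [-3.5311, 4.5311].


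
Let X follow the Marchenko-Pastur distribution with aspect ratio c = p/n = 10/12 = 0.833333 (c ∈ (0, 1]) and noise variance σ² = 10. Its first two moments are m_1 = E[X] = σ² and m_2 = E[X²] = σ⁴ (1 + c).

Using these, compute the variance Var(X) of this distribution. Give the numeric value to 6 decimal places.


m_1 = E[X] = σ² = 10, so m_1² = 100.
m_2 = E[X²] = σ⁴ (1 + c) = 100 · (1 + 0.833333) = 100 · 1.833333 = 183.333333.
(Note m_2 − m_1² simplifies to c · σ⁴ = 0.833333 · 100.)

Var(X) = m_2 − m_1² = 183.333333 − 100 = 83.333333.


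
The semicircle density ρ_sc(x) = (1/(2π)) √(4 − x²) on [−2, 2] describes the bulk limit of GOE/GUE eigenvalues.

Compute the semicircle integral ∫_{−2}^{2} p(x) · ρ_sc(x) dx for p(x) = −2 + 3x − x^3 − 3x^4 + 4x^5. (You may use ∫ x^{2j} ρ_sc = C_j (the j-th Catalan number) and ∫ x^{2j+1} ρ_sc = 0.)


Write p(x) = Σ a_i x^i, split into monomials and integrate each against ρ_sc separately.
Using ∫ x^{2j} ρ_sc = C_j = (1/(j+1)) C(2j, j) (Catalan numbers) and ∫ x^{2j+1} ρ_sc = 0 (odd monomials vanish by symmetry):
  i = 0 (even): a_0 · C_{0} = -2 · 1 = -2
  i = 1 (odd): ∫ x^1 ρ_sc = 0 (vanishes)
  i = 3 (odd): ∫ x^3 ρ_sc = 0 (vanishes)
  i = 4 (even): a_4 · C_{2} = -3 · 2 = -6
  i = 5 (odd): ∫ x^5 ρ_sc = 0 (vanishes)

Summing the contributions: ∫_{−2}^{2} p(x) ρ_sc(x) dx = (-2) + (-6) = -8.


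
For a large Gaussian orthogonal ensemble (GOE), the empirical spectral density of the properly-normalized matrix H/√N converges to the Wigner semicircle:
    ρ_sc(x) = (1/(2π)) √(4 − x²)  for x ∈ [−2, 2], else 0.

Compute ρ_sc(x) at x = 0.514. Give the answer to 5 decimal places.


ρ_sc(x) = (1/(2π)) √(4 − x²). With x = 0.514:
  4 − x² = 4 − (0.514)² = 4 − 0.264196 = 3.735804.
  √(4 − x²) = 1.932823.
  1/(2π) = 0.159155.
  ρ_sc(0.514) = 0.159155 · 1.932823 = 0.307618.

Rounded to 5 decimal places: ρ_sc(0.514) ≈ 0.30762.


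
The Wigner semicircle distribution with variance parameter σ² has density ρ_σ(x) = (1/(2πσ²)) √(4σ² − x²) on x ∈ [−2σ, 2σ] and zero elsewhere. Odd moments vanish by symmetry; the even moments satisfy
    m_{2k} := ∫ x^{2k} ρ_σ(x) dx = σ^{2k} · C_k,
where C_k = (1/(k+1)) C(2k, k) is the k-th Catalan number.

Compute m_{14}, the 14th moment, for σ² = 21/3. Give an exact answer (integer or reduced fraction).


By the scaled semicircle moment identity, m_{2k} = σ^{2k} · C_k with k = 7.
C_7 = (1/(k+1)) · C(2k, k) = (1/8) · C(14, 7) = (1/8) · 3432 = 429.
σ^{2k} = (σ²)^k = (21/3)^7 = 823543.

Therefore m_{14} = σ^{14} · C_7 = 823543 · 429 = 353299947.


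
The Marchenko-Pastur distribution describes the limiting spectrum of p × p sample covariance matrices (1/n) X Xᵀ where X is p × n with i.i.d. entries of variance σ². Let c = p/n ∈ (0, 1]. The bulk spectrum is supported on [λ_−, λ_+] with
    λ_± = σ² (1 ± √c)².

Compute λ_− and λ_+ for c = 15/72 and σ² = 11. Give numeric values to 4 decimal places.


c = 15/72 = 0.208333; √c = 0.456435.
λ_− = σ² (1 − √c)² = 11 · (1 − 0.456435)² = 11 · (0.543565)² = 3.250086.
λ_+ = σ² (1 + √c)² = 11 · (1 + 0.456435)² = 11 · (1.456435)² = 23.333247.

Rounded to 4 decimal places: λ_− ≈ 3.2501, λ_+ ≈ 23.3332.


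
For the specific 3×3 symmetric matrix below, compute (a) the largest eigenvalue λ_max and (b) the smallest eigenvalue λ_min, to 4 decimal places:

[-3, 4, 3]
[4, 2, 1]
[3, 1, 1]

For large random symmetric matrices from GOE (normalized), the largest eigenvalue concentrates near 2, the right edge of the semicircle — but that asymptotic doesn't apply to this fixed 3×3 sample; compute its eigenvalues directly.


Since M is real symmetric, all three eigenvalues are real; they are the roots of det(λI − M) = λ³ − (tr M) λ² + s λ − det M, where s is the sum of the principal 2×2 minors.
tr M = -3 + 2 + 1 = 0.
s = ((-3)·2 − 4²) + ((-3)·1 − 3²) + (2·1 − 1²) = -22 + (-12) + 1 = -33.
det M (expand along row 1) = (-3)·1 − 4·1 + 3·(-2) = -13.
Characteristic polynomial: λ³ − 33λ + 13 = 0.
Substitute λ = y + (tr M)/3 = y + 0.000000 to remove the quadratic term: y³ + p·y + q = 0 with p = s − (tr M)²/3 = -33.000000 and q = −2(tr M)³/27 + (tr M)·s/3 − det M = 13.000000.
Three real roots ⇒ use the trigonometric (Viète) form: r = 2√(−p/3) = 6.633250, φ = arccos(3q/(p·r)) = arccos(-0.178166) = 1.749918 rad.
y_k = r·cos(φ/3 − 2πk/3) for k = 0, 1, 2 gives y = 5.536417, 0.395819, -5.932235.
λ_k = y_k + 0.000000 gives λ = 5.5364, 0.3958, -5.9322 (check: the sum is 0.0000 = tr M).

Hence λ_max = 5.5364 and λ_min = -5.9322.


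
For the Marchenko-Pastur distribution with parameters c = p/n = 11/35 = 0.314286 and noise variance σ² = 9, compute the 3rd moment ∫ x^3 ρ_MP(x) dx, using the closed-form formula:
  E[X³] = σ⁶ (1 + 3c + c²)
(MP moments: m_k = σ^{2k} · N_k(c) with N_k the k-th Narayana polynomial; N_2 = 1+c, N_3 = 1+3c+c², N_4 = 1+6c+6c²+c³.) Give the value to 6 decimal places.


E[X³] = σ⁶ (1 + 3c + c²) (third MP moment). With σ² = 9 (so σ⁶ = 729) and c = 11/35 = 0.314286: E[X³] = 729 · (1 + 3·0.314286 + (0.314286)²) = 729 · 2.041633.

So E[X^3] = 1488.350204.


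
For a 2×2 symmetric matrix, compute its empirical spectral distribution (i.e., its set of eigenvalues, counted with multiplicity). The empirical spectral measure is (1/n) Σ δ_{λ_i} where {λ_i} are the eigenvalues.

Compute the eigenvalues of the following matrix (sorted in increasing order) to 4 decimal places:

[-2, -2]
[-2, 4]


Since M is real symmetric, both eigenvalues are real; they are the roots of det(λI − M) = λ² − (tr M) λ + det M.
tr M = -2 + 4 = 2.
det M = (-2)·4 − (-2)² = -8 − 4 = -12.
Characteristic polynomial: λ² − 2λ − 12 = 0.
Discriminant Δ = (tr M)² − 4·det M = 4 − (-48) = 52; √Δ = 7.211103.
λ = (tr M ± √Δ)/2 = (2 ± 7.211103)/2, giving (tr M − √Δ)/2 = -2.6056 and (tr M + √Δ)/2 = 4.6056.

Eigenvalues sorted in increasing order: [-2.6056, 4.6056].


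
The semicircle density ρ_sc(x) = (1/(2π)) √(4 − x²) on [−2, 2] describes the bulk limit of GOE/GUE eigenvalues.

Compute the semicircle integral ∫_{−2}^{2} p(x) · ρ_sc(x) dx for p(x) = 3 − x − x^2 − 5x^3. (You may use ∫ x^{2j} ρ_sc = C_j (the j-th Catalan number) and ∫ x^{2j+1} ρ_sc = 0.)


Write p(x) = Σ a_i x^i, split into monomials and integrate each against ρ_sc separately.
Using ∫ x^{2j} ρ_sc = C_j = (1/(j+1)) C(2j, j) (Catalan numbers) and ∫ x^{2j+1} ρ_sc = 0 (odd monomials vanish by symmetry):
  i = 0 (even): a_0 · C_{0} = 3 · 1 = 3
  i = 1 (odd): ∫ x^1 ρ_sc = 0 (vanishes)
  i = 2 (even): a_2 · C_{1} = -1 · 1 = -1
  i = 3 (odd): ∫ x^3 ρ_sc = 0 (vanishes)

Summing the contributions: ∫_{−2}^{2} p(x) ρ_sc(x) dx = 3 + (-1) = 2.


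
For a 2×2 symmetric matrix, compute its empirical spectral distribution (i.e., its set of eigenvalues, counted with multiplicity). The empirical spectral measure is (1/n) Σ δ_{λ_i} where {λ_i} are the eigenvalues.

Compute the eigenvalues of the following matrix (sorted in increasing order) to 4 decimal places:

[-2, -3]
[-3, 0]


Since M is real symmetric, both eigenvalues are real; they are the roots of det(λI − M) = λ² − (tr M) λ + det M.
tr M = -2 + 0 = -2.
det M = (-2)·0 − (-3)² = 0 − 9 = -9.
Characteristic polynomial: λ² + 2λ − 9 = 0.
Discriminant Δ = (tr M)² − 4·det M = 4 − (-36) = 40; √Δ = 6.324555.
λ = (tr M ± √Δ)/2 = (-2 ± 6.324555)/2, giving (tr M − √Δ)/2 = -4.1623 and (tr M + √Δ)/2 = 2.1623.

Eigenvalues sorted in increasing order: [-4.1623, 2.1623].


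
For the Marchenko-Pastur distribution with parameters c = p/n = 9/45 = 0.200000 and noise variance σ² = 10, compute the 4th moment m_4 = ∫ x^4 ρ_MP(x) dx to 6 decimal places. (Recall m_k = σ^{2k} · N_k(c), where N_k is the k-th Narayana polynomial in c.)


E[X⁴] = σ⁸ (1 + 6c + 6c² + c³) (fourth MP moment). With σ² = 10 (so σ⁸ = 10000) and c = 9/45 = 0.200000: E[X⁴] = 10000 · (1 + 6·0.200000 + 6·(0.200000)² + (0.200000)³) = 10000 · 2.448000.

So E[X^4] = 24480.000000.


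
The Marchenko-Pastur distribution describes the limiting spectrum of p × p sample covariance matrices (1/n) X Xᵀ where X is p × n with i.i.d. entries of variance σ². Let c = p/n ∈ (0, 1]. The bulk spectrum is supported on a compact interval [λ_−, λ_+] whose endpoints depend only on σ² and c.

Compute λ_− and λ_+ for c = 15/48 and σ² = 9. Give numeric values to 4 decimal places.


c = 15/48 = 0.312500; √c = 0.559017.
λ_− = σ² (1 − √c)² = 9 · (1 − 0.559017)² = 9 · (0.440983)² = 1.750194.
λ_+ = σ² (1 + √c)² = 9 · (1 + 0.559017)² = 9 · (1.559017)² = 21.874806.

Rounded to 4 decimal places: λ_− ≈ 1.7502, λ_+ ≈ 21.8748.


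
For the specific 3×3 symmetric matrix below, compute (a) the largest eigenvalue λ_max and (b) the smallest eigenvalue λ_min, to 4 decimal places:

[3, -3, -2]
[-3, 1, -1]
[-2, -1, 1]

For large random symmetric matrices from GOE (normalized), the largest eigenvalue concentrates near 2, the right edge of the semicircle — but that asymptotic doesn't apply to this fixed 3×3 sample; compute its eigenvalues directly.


Since M is real symmetric, all three eigenvalues are real; they are the roots of det(λI − M) = λ³ − (tr M) λ² + s λ − det M, where s is the sum of the principal 2×2 minors.
tr M = 3 + 1 + 1 = 5.
s = (3·1 − (-3)²) + (3·1 − (-2)²) + (1·1 − (-1)²) = -6 + (-1) + 0 = -7.
det M (expand along row 1) = 3·0 − (-3)·(-5) + (-2)·5 = -25.
Characteristic polynomial: λ³ − 5λ² − 7λ + 25 = 0.
Substitute λ = y + (tr M)/3 = y + 1.666667 to remove the quadratic term: y³ + p·y + q = 0 with p = s − (tr M)²/3 = -15.333333 and q = −2(tr M)³/27 + (tr M)·s/3 − det M = 4.074074.
Three real roots ⇒ use the trigonometric (Viète) form: r = 2√(−p/3) = 4.521553, φ = arccos(3q/(p·r)) = arccos(-0.176289) = 1.748012 rad.
y_k = r·cos(φ/3 − 2πk/3) for k = 0, 1, 2 gives y = 3.775480, 0.266941, -4.042421.
λ_k = y_k + 1.666667 gives λ = 5.4421, 1.9336, -2.3758 (check: the sum is 5.0000 = tr M).

Hence λ_max = 5.4421 and λ_min = -2.3758.


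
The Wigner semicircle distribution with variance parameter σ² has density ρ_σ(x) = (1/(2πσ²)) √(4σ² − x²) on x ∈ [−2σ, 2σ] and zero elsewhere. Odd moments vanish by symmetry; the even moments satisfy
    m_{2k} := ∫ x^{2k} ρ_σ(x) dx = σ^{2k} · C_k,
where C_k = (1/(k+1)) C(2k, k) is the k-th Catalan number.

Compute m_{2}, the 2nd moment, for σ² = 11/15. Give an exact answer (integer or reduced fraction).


By the scaled semicircle moment identity, m_{2k} = σ^{2k} · C_k with k = 1.
C_1 = (1/(k+1)) · C(2k, k) = (1/2) · C(2, 1) = (1/2) · 2 = 1.
σ^{2k} = (σ²)^k = (11/15)^1 = 11/15.

Therefore m_{2} = σ^{2} · C_1 = (11/15) · 1 = 11/15.


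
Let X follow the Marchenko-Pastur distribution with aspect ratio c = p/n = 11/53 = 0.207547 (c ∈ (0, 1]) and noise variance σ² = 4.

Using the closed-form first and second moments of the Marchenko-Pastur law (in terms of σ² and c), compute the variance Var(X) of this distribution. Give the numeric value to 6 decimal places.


Recall the MP moments m_1 = E[X] = σ² and m_2 = E[X²] = σ⁴ (1 + c).
m_1 = E[X] = σ² = 4, so m_1² = 16.
m_2 = E[X²] = σ⁴ (1 + c) = 16 · (1 + 0.207547) = 16 · 1.207547 = 19.320755.
(Note m_2 − m_1² simplifies to c · σ⁴ = 0.207547 · 16.)

Var(X) = m_2 − m_1² = 19.320755 − 16 = 3.320755.


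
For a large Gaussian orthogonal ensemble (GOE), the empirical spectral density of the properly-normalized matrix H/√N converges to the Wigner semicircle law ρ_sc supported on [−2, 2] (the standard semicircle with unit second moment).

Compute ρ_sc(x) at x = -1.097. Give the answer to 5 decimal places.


ρ_sc(x) = (1/(2π)) √(4 − x²). With x = -1.097:
  4 − x² = 4 − (-1.097)² = 4 − 1.203409 = 2.796591.
  √(4 − x²) = 1.672301.
  1/(2π) = 0.159155.
  ρ_sc(-1.097) = 0.159155 · 1.672301 = 0.266155.

Rounded to 5 decimal places: ρ_sc(-1.097) ≈ 0.26615.


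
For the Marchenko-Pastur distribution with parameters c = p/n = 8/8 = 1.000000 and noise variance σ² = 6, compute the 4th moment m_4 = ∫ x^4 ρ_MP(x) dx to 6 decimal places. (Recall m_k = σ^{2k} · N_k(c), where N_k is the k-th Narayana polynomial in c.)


E[X⁴] = σ⁸ (1 + 6c + 6c² + c³) (fourth MP moment). With σ² = 6 (so σ⁸ = 1296) and c = 8/8 = 1.000000: E[X⁴] = 1296 · (1 + 6·1.000000 + 6·(1.000000)² + (1.000000)³) = 1296 · 14.000000.

So E[X^4] = 18144.000000.


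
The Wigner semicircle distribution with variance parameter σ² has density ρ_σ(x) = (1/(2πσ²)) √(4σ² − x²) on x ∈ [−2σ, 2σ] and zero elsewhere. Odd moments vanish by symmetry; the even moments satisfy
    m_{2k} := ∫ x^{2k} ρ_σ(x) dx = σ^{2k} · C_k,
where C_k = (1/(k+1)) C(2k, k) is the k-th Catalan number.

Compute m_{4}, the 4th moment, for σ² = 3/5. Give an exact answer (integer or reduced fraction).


By the scaled semicircle moment identity, m_{2k} = σ^{2k} · C_k with k = 2.
C_2 = (1/(k+1)) · C(2k, k) = (1/3) · C(4, 2) = (1/3) · 6 = 2.
σ^{2k} = (σ²)^k = (3/5)^2 = 9/25.

Therefore m_{4} = σ^{4} · C_2 = (9/25) · 2 = 18/25.


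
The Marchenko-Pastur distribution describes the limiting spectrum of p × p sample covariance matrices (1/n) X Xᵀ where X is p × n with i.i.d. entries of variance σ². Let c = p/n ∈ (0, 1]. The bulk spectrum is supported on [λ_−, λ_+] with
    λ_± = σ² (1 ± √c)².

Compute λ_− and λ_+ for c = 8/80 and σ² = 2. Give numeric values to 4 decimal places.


c = 8/80 = 0.100000; √c = 0.316228.
λ_− = σ² (1 − √c)² = 2 · (1 − 0.316228)² = 2 · (0.683772)² = 0.935089.
λ_+ = σ² (1 + √c)² = 2 · (1 + 0.316228)² = 2 · (1.316228)² = 3.464911.

Rounded to 4 decimal places: λ_− ≈ 0.9351, λ_+ ≈ 3.4649.


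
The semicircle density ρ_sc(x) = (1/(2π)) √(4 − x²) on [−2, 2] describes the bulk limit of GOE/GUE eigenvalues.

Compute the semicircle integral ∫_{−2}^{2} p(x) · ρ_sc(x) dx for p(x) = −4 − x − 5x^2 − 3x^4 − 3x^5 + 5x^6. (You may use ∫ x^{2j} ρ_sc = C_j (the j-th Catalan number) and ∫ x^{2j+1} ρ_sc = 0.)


Write p(x) = Σ a_i x^i, split into monomials and integrate each against ρ_sc separately.
Using ∫ x^{2j} ρ_sc = C_j = (1/(j+1)) C(2j, j) (Catalan numbers) and ∫ x^{2j+1} ρ_sc = 0 (odd monomials vanish by symmetry):
  i = 0 (even): a_0 · C_{0} = -4 · 1 = -4
  i = 1 (odd): ∫ x^1 ρ_sc = 0 (vanishes)
  i = 2 (even): a_2 · C_{1} = -5 · 1 = -5
  i = 4 (even): a_4 · C_{2} = -3 · 2 = -6
  i = 5 (odd): ∫ x^5 ρ_sc = 0 (vanishes)
  i = 6 (even): a_6 · C_{3} = 5 · 5 = 25

Summing the contributions: ∫_{−2}^{2} p(x) ρ_sc(x) dx = (-4) + (-5) + (-6) + 25 = 10.


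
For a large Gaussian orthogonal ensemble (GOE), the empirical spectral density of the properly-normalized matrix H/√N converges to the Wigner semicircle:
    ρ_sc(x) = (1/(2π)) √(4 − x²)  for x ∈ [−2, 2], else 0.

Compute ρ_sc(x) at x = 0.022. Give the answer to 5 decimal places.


ρ_sc(x) = (1/(2π)) √(4 − x²). With x = 0.022:
  4 − x² = 4 − (0.022)² = 4 − 0.000484 = 3.999516.
  √(4 − x²) = 1.999879.
  1/(2π) = 0.159155.
  ρ_sc(0.022) = 0.159155 · 1.999879 = 0.318291.

Rounded to 5 decimal places: ρ_sc(0.022) ≈ 0.31829.


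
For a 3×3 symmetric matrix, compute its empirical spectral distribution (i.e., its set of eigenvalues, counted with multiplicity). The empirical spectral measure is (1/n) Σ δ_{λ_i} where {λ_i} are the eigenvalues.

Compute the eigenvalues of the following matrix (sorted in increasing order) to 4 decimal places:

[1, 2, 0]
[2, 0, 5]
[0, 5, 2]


Since M is real symmetric, all three eigenvalues are real; they are the roots of det(λI − M) = λ³ − (tr M) λ² + s λ − det M, where s is the sum of the principal 2×2 minors.
tr M = 1 + 0 + 2 = 3.
s = (1·0 − 2²) + (1·2 − 0²) + (0·2 − 5²) = -4 + 2 + (-25) = -27.
det M (expand along row 1) = 1·(-25) − 2·4 + 0·10 = -33.
Characteristic polynomial: λ³ − 3λ² − 27λ + 33 = 0.
Substitute λ = y + (tr M)/3 = y + 1.000000 to remove the quadratic term: y³ + p·y + q = 0 with p = s − (tr M)²/3 = -30.000000 and q = −2(tr M)³/27 + (tr M)·s/3 − det M = 4.000000.
Three real roots ⇒ use the trigonometric (Viète) form: r = 2√(−p/3) = 6.324555, φ = arccos(3q/(p·r)) = arccos(-0.063246) = 1.634084 rad.
y_k = r·cos(φ/3 − 2πk/3) for k = 0, 1, 2 gives y = 5.409301, 0.133412, -5.542713.
λ_k = y_k + 1.000000 gives λ = 6.4093, 1.1334, -4.5427 (check: the sum is 3.0000 = tr M).

Eigenvalues sorted in increasing order: [-4.5427, 1.1334, 6.4093].


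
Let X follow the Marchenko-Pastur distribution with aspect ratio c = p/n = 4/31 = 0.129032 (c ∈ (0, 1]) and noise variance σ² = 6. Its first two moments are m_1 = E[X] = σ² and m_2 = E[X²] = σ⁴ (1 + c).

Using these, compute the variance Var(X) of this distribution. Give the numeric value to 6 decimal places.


m_1 = E[X] = σ² = 6, so m_1² = 36.
m_2 = E[X²] = σ⁴ (1 + c) = 36 · (1 + 0.129032) = 36 · 1.129032 = 40.645161.
(Note m_2 − m_1² simplifies to c · σ⁴ = 0.129032 · 36.)

Var(X) = m_2 − m_1² = 40.645161 − 36 = 4.645161.


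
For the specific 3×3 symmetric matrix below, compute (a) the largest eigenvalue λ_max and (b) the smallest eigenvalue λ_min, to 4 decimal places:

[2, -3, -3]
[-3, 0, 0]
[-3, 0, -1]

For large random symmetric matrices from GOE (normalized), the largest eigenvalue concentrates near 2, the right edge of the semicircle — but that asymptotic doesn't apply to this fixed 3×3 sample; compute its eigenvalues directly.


Since M is real symmetric, all three eigenvalues are real; they are the roots of det(λI − M) = λ³ − (tr M) λ² + s λ − det M, where s is the sum of the principal 2×2 minors.
tr M = 2 + 0 + (-1) = 1.
s = (2·0 − (-3)²) + (2·(-1) − (-3)²) + (0·(-1) − 0²) = -9 + (-11) + 0 = -20.
det M (expand along row 1) = 2·0 − (-3)·3 + (-3)·0 = 9.
Characteristic polynomial: λ³ − λ² − 20λ − 9 = 0.
Substitute λ = y + (tr M)/3 = y + 0.333333 to remove the quadratic term: y³ + p·y + q = 0 with p = s − (tr M)²/3 = -20.333333 and q = −2(tr M)³/27 + (tr M)·s/3 − det M = -15.740741.
Three real roots ⇒ use the trigonometric (Viète) form: r = 2√(−p/3) = 5.206833, φ = arccos(3q/(p·r)) = arccos(0.446030) = 1.108471 rad.
y_k = r·cos(φ/3 − 2πk/3) for k = 0, 1, 2 gives y = 4.855432, -0.799244, -4.056188.
λ_k = y_k + 0.333333 gives λ = 5.1888, -0.4659, -3.7229 (check: the sum is 1.0000 = tr M).

Hence λ_max = 5.1888 and λ_min = -3.7229.


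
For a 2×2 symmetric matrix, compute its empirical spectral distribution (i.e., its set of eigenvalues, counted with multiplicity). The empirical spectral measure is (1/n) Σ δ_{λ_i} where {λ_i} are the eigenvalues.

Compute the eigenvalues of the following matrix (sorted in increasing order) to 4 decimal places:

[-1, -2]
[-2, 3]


Since M is real symmetric, both eigenvalues are real; they are the roots of det(λI − M) = λ² − (tr M) λ + det M.
tr M = -1 + 3 = 2.
det M = (-1)·3 − (-2)² = -3 − 4 = -7.
Characteristic polynomial: λ² − 2λ − 7 = 0.
Discriminant Δ = (tr M)² − 4·det M = 4 − (-28) = 32; √Δ = 5.656854.
λ = (tr M ± √Δ)/2 = (2 ± 5.656854)/2, giving (tr M − √Δ)/2 = -1.8284 and (tr M + √Δ)/2 = 3.8284.

Eigenvalues sorted in increasing order: [-1.8284, 3.8284].


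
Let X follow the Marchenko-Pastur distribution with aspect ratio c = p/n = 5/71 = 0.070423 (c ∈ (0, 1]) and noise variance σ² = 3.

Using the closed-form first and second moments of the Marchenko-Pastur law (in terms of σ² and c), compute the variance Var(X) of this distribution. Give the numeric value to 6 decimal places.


Recall the MP moments m_1 = E[X] = σ² and m_2 = E[X²] = σ⁴ (1 + c).
m_1 = E[X] = σ² = 3, so m_1² = 9.
m_2 = E[X²] = σ⁴ (1 + c) = 9 · (1 + 0.070423) = 9 · 1.070423 = 9.633803.
(Note m_2 − m_1² simplifies to c · σ⁴ = 0.070423 · 9.)

Var(X) = m_2 − m_1² = 9.633803 − 9 = 0.633803.


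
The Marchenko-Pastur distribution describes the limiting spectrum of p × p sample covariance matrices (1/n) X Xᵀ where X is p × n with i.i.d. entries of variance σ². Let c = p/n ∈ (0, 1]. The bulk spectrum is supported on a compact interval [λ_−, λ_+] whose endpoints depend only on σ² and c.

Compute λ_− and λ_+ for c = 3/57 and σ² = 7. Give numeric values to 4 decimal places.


c = 3/57 = 0.052632; √c = 0.229416.
λ_− = σ² (1 − √c)² = 7 · (1 − 0.229416)² = 7 · (0.770584)² = 4.156601.
λ_+ = σ² (1 + √c)² = 7 · (1 + 0.229416)² = 7 · (1.229416)² = 10.580241.

Rounded to 4 decimal places: λ_− ≈ 4.1566, λ_+ ≈ 10.5802.


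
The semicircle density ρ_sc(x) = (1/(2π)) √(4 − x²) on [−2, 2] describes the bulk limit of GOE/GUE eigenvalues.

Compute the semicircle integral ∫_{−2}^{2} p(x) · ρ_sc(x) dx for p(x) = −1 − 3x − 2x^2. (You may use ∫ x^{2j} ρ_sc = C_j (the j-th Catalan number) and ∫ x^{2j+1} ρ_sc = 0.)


Write p(x) = Σ a_i x^i, split into monomials and integrate each against ρ_sc separately.
Using ∫ x^{2j} ρ_sc = C_j = (1/(j+1)) C(2j, j) (Catalan numbers) and ∫ x^{2j+1} ρ_sc = 0 (odd monomials vanish by symmetry):
  i = 0 (even): a_0 · C_{0} = -1 · 1 = -1
  i = 1 (odd): ∫ x^1 ρ_sc = 0 (vanishes)
  i = 2 (even): a_2 · C_{1} = -2 · 1 = -2

Summing the contributions: ∫_{−2}^{2} p(x) ρ_sc(x) dx = (-1) + (-2) = -3.


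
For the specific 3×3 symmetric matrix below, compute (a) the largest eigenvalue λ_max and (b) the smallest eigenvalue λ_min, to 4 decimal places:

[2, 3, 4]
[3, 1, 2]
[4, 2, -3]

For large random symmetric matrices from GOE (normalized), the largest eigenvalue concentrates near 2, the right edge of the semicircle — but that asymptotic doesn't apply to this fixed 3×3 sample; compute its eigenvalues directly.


Since M is real symmetric, all three eigenvalues are real; they are the roots of det(λI − M) = λ³ − (tr M) λ² + s λ − det M, where s is the sum of the principal 2×2 minors.
tr M = 2 + 1 + (-3) = 0.
s = (2·1 − 3²) + (2·(-3) − 4²) + (1·(-3) − 2²) = -7 + (-22) + (-7) = -36.
det M (expand along row 1) = 2·(-7) − 3·(-17) + 4·2 = 45.
Characteristic polynomial: λ³ − 36λ − 45 = 0.
Substitute λ = y + (tr M)/3 = y + 0.000000 to remove the quadratic term: y³ + p·y + q = 0 with p = s − (tr M)²/3 = -36.000000 and q = −2(tr M)³/27 + (tr M)·s/3 − det M = -45.000000.
Three real roots ⇒ use the trigonometric (Viète) form: r = 2√(−p/3) = 6.928203, φ = arccos(3q/(p·r)) = arccos(0.541266) = 0.998854 rad.
y_k = r·cos(φ/3 − 2πk/3) for k = 0, 1, 2 gives y = 6.547719, -1.312856, -5.234863.
λ_k = y_k + 0.000000 gives λ = 6.5477, -1.3129, -5.2349 (check: the sum is 0.0000 = tr M).

Hence λ_max = 6.5477 and λ_min = -5.2349.


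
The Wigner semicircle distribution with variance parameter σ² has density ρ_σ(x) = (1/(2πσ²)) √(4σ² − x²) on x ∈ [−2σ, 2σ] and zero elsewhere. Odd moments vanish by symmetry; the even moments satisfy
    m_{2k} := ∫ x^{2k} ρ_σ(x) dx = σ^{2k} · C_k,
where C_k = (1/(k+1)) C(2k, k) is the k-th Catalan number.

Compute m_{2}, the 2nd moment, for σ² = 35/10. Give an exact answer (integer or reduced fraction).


By the scaled semicircle moment identity, m_{2k} = σ^{2k} · C_k with k = 1.
C_1 = (1/(k+1)) · C(2k, k) = (1/2) · C(2, 1) = (1/2) · 2 = 1.
σ^{2k} = (σ²)^k = (35/10)^1 = 7/2.

Therefore m_{2} = σ^{2} · C_1 = (7/2) · 1 = 7/2.


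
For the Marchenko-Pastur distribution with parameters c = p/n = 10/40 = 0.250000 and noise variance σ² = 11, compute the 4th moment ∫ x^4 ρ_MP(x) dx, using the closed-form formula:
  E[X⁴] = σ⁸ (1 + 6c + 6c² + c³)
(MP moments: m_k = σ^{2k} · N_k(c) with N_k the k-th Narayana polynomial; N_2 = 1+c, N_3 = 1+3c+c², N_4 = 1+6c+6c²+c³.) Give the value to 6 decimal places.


E[X⁴] = σ⁸ (1 + 6c + 6c² + c³) (fourth MP moment). With σ² = 11 (so σ⁸ = 14641) and c = 10/40 = 0.250000: E[X⁴] = 14641 · (1 + 6·0.250000 + 6·(0.250000)² + (0.250000)³) = 14641 · 2.890625.

So E[X^4] = 42321.640625.


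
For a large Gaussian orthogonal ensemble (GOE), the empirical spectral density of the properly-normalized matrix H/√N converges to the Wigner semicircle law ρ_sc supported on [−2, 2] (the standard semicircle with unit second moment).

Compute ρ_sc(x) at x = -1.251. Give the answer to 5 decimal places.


ρ_sc(x) = (1/(2π)) √(4 − x²). With x = -1.251:
  4 − x² = 4 − (-1.251)² = 4 − 1.565001 = 2.434999.
  √(4 − x²) = 1.560448.
  1/(2π) = 0.159155.
  ρ_sc(-1.251) = 0.159155 · 1.560448 = 0.248353.

Rounded to 5 decimal places: ρ_sc(-1.251) ≈ 0.24835.


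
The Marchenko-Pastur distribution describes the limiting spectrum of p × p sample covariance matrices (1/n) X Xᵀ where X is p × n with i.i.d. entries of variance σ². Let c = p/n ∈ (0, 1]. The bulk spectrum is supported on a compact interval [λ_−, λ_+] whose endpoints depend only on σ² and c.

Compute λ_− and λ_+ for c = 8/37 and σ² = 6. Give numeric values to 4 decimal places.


c = 8/37 = 0.216216; √c = 0.464991.
λ_− = σ² (1 − √c)² = 6 · (1 − 0.464991)² = 6 · (0.535009)² = 1.717411.
λ_+ = σ² (1 + √c)² = 6 · (1 + 0.464991)² = 6 · (1.464991)² = 12.877184.

Rounded to 4 decimal places: λ_− ≈ 1.7174, λ_+ ≈ 12.8772.


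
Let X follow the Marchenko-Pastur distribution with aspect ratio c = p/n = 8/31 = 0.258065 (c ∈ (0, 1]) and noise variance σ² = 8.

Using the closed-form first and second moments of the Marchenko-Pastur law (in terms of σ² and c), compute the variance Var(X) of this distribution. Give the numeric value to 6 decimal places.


Recall the MP moments m_1 = E[X] = σ² and m_2 = E[X²] = σ⁴ (1 + c).
m_1 = E[X] = σ² = 8, so m_1² = 64.
m_2 = E[X²] = σ⁴ (1 + c) = 64 · (1 + 0.258065) = 64 · 1.258065 = 80.516129.
(Note m_2 − m_1² simplifies to c · σ⁴ = 0.258065 · 64.)

Var(X) = m_2 − m_1² = 80.516129 − 64 = 16.516129.


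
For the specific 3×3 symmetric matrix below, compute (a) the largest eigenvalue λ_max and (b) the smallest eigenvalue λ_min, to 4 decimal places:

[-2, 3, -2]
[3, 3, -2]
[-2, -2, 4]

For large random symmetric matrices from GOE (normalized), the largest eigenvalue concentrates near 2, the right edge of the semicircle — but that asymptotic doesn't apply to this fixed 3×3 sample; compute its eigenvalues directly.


Since M is real symmetric, all three eigenvalues are real; they are the roots of det(λI − M) = λ³ − (tr M) λ² + s λ − det M, where s is the sum of the principal 2×2 minors.
tr M = -2 + 3 + 4 = 5.
s = ((-2)·3 − 3²) + ((-2)·4 − (-2)²) + (3·4 − (-2)²) = -15 + (-12) + 8 = -19.
det M (expand along row 1) = (-2)·8 − 3·8 + (-2)·0 = -40.
Characteristic polynomial: λ³ − 5λ² − 19λ + 40 = 0.
Substitute λ = y + (tr M)/3 = y + 1.666667 to remove the quadratic term: y³ + p·y + q = 0 with p = s − (tr M)²/3 = -27.333333 and q = −2(tr M)³/27 + (tr M)·s/3 − det M = -0.925926.
Three real roots ⇒ use the trigonometric (Viète) form: r = 2√(−p/3) = 6.036923, φ = arccos(3q/(p·r)) = arccos(0.016834) = 1.553961 rad.
y_k = r·cos(φ/3 − 2πk/3) for k = 0, 1, 2 gives y = 5.244985, -0.033877, -5.211108.
λ_k = y_k + 1.666667 gives λ = 6.9117, 1.6328, -3.5444 (check: the sum is 5.0000 = tr M).

Hence λ_max = 6.9117 and λ_min = -3.5444.


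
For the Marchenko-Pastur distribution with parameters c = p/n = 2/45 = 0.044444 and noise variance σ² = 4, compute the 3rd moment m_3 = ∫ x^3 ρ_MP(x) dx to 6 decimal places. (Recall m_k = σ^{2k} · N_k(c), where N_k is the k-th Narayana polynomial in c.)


E[X³] = σ⁶ (1 + 3c + c²) (third MP moment). With σ² = 4 (so σ⁶ = 64) and c = 2/45 = 0.044444: E[X³] = 64 · (1 + 3·0.044444 + (0.044444)²) = 64 · 1.135309.

So E[X^3] = 72.659753.


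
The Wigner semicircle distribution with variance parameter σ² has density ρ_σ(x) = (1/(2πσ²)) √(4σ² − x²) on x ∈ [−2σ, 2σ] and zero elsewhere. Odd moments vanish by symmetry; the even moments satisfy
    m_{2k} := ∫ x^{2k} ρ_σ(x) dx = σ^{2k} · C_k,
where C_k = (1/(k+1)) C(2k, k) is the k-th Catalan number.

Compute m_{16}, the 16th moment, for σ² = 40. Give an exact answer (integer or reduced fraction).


By the scaled semicircle moment identity, m_{2k} = σ^{2k} · C_k with k = 8.
C_8 = (1/(k+1)) · C(2k, k) = (1/9) · C(16, 8) = (1/9) · 12870 = 1430.
σ^{2k} = (σ²)^k = (40)^8 = 6553600000000.

Therefore m_{16} = σ^{16} · C_8 = 6553600000000 · 1430 = 9371648000000000.


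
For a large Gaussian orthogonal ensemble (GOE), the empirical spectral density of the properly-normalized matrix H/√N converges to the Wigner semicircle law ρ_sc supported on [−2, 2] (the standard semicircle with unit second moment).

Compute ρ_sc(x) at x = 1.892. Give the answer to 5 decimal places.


ρ_sc(x) = (1/(2π)) √(4 − x²). With x = 1.892:
  4 − x² = 4 − (1.892)² = 4 − 3.579664 = 0.420336.
  √(4 − x²) = 0.648333.
  1/(2π) = 0.159155.
  ρ_sc(1.892) = 0.159155 · 0.648333 = 0.103185.

Rounded to 5 decimal places: ρ_sc(1.892) ≈ 0.10319.


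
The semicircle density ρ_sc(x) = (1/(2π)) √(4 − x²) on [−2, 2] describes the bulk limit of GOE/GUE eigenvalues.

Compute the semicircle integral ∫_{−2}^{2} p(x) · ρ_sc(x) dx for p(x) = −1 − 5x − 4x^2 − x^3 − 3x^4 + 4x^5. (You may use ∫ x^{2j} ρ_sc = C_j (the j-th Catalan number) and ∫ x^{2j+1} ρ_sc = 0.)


Write p(x) = Σ a_i x^i, split into monomials and integrate each against ρ_sc separately.
Using ∫ x^{2j} ρ_sc = C_j = (1/(j+1)) C(2j, j) (Catalan numbers) and ∫ x^{2j+1} ρ_sc = 0 (odd monomials vanish by symmetry):
  i = 0 (even): a_0 · C_{0} = -1 · 1 = -1
  i = 1 (odd): ∫ x^1 ρ_sc = 0 (vanishes)
  i = 2 (even): a_2 · C_{1} = -4 · 1 = -4
  i = 3 (odd): ∫ x^3 ρ_sc = 0 (vanishes)
  i = 4 (even): a_4 · C_{2} = -3 · 2 = -6
  i = 5 (odd): ∫ x^5 ρ_sc = 0 (vanishes)

Summing the contributions: ∫_{−2}^{2} p(x) ρ_sc(x) dx = (-1) + (-4) + (-6) = -11.


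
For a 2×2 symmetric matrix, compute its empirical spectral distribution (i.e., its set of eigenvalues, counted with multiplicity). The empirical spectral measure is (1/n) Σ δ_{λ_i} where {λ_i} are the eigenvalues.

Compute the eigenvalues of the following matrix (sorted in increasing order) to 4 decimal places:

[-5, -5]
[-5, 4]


Since M is real symmetric, both eigenvalues are real; they are the roots of det(λI − M) = λ² − (tr M) λ + det M.
tr M = -5 + 4 = -1.
det M = (-5)·4 − (-5)² = -20 − 25 = -45.
Characteristic polynomial: λ² + λ − 45 = 0.
Discriminant Δ = (tr M)² − 4·det M = 1 − (-180) = 181; √Δ = 13.453624.
λ = (tr M ± √Δ)/2 = (-1 ± 13.453624)/2, giving (tr M − √Δ)/2 = -7.2268 and (tr M + √Δ)/2 = 6.2268.

Eigenvalues sorted in increasing order: [-7.2268, 6.2268].


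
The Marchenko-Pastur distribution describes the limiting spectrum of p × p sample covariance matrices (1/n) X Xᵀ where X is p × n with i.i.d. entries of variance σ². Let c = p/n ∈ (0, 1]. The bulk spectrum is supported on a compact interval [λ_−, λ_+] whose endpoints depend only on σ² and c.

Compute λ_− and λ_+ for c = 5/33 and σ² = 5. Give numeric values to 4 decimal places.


c = 5/33 = 0.151515; √c = 0.389249.
λ_− = σ² (1 − √c)² = 5 · (1 − 0.389249)² = 5 · (0.610751)² = 1.865081.
λ_+ = σ² (1 + √c)² = 5 · (1 + 0.389249)² = 5 · (1.389249)² = 9.650070.

Rounded to 4 decimal places: λ_− ≈ 1.8651, λ_+ ≈ 9.6501.
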